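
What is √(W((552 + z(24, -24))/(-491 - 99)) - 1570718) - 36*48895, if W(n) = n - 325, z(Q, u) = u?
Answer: -1760220 + I*√136720094955/295 ≈ -1.7602e+6 + 1253.4*I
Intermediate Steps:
W(n) = -325 + n
√(W((552 + z(24, -24))/(-491 - 99)) - 1570718) - 36*48895 = √((-325 + (552 - 24)/(-491 - 99)) - 1570718) - 36*48895 = √((-325 + 528/(-590)) - 1570718) - 1760220 = √((-325 + 528*(-1/590)) - 1570718) - 1760220 = √((-325 - 264/295) - 1570718) - 1760220 = √(-96139/295 - 1570718) - 1760220 = √(-463457949/295) - 1760220 = I*√136720094955/295 - 1760220 = -1760220 + I*√136720094955/295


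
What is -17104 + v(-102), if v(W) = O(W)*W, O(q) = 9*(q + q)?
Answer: 170168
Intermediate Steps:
O(q) = 18*q (O(q) = 9*(2*q) = 18*q)
v(W) = 18*W² (v(W) = (18*W)*W = 18*W²)
-17104 + v(-102) = -17104 + 18*(-102)² = -17104 + 18*10404 = -17104 + 187272 = 170168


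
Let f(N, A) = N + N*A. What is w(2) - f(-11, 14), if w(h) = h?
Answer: 167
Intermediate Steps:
f(N, A) = N + A*N
w(2) - f(-11, 14) = 2 - (-11)*(1 + 14) = 2 - (-11)*15 = 2 - 1*(-165) = 2 + 165 = 167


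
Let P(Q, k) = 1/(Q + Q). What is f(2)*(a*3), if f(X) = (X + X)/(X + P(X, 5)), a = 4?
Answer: 64/3 ≈ 21.333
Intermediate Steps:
P(Q, k) = 1/(2*Q)
f(X) = 2*X/(X + 1/(2*X)) (f(X) = (X + X)/(X + 1/(2*X)) = (2*X)/(X + 1/(2*X)) = 2*X/(X + 1/(2*X)))
f(2)*(a*3) = (4*2**2/(1 + 2*2**2))*(4*3) = (4*4/(1 + 2*4))*12 = (4*4/(1 + 8))*12 = (4*4/9)*12 = (4*4*(1/9))*12 = (16/9)*12 = 64/3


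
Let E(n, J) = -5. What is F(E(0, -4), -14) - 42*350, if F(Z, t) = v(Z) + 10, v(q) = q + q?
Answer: -14700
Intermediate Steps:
v(q) = 2*q
F(Z, t) = 10 + 2*Z (F(Z, t) = 2*Z + 10 = 10 + 2*Z)
F(E(0, -4), -14) - 42*350 = (10 + 2*(-5)) - 42*350 = (10 - 10) - 14700 = 0 - 14700 = -14700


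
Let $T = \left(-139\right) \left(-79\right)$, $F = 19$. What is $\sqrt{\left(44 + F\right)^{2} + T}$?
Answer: $5 \sqrt{598} \approx 122.27$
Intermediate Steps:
$T = 10981$
$\sqrt{\left(44 + F\right)^{2} + T} = \sqrt{\left(44 + 19\right)^{2} + 10981} = \sqrt{63^{2} + 10981} = \sqrt{3969 + 10981} = \sqrt{14950} = 5 \sqrt{598}$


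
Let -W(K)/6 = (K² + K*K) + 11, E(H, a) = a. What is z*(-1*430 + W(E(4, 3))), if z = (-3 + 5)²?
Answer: -2416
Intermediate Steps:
W(K) = -66 - 12*K² (W(K) = -6*((K² + K*K) + 11) = -6*((K² + K²) + 11) = -6*(2*K² + 11) = -6*(11 + 2*K²) = -66 - 12*K²)
z = 4 (z = 2² = 4)
z*(-1*430 + W(E(4, 3))) = 4*(-1*430 + (-66 - 12*3²)) = 4*(-430 + (-66 - 12*9)) = 4*(-430 + (-66 - 108)) = 4*(-430 - 174) = 4*(-604) = -2416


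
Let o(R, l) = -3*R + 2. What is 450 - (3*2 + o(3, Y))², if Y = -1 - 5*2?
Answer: 449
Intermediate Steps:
Y = -11 (Y = -1 - 10 = -11)
o(R, l) = 2 - 3*R
450 - (3*2 + o(3, Y))² = 450 - (3*2 + (2 - 3*3))² = 450 - (6 + (2 - 9))² = 450 - (6 - 7)² = 450 - 1*(-1)² = 450 - 1*1 = 450 - 1 = 449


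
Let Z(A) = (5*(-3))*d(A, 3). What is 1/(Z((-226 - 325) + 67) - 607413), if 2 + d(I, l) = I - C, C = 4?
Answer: -1/600063 ≈ -1.6665e-6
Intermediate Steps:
d(I, l) = -6 + I (d(I, l) = -2 + (I - 1*4) = -2 + (I - 4) = -2 + (-4 + I) = -6 + I)
Z(A) = 90 - 15*A (Z(A) = (5*(-3))*(-6 + A) = -15*(-6 + A) = 90 - 15*A)
1/(Z((-226 - 325) + 67) - 607413) = 1/((90 - 15*((-226 - 325) + 67)) - 607413) = 1/((90 - 15*(-551 + 67)) - 607413) = 1/((90 - 15*(-484)) - 607413) = 1/((90 + 7260) - 607413) = 1/(7350 - 607413) = 1/(-600063) = -1/600063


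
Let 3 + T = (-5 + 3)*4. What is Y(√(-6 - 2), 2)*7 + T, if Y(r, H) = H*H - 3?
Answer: -4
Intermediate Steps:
T = -11 (T = -3 + (-5 + 3)*4 = -3 - 2*4 = -3 - 8 = -11)
Y(r, H) = -3 + H² (Y(r, H) = H² - 3 = -3 + H²)
Y(√(-6 - 2), 2)*7 + T = (-3 + 2²)*7 - 11 = (-3 + 4)*7 - 11 = 1*7 - 11 = 7 - 11 = -4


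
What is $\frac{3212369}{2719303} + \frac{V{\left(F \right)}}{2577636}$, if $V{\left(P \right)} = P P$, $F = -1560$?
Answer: $\frac{413833715569}{194704814103} \approx 2.1254$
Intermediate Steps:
$V{\left(P \right)} = P^{2}$
$\frac{3212369}{2719303} + \frac{V{\left(F \right)}}{2577636} = \frac{3212369}{2719303} + \frac{\left(-1560\right)^{2}}{2577636} = 3212369 \cdot \frac{1}{2719303} + 2433600 \cdot \frac{1}{2577636} = \frac{3212369}{2719303} + \frac{67600}{71601} = \frac{413833715569}{194704814103}$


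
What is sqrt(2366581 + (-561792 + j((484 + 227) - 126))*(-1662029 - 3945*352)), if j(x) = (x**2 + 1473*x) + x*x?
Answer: I*sqrt(3002963322266) ≈ 1.7329e+6*I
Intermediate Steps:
j(x) = 2*x**2 + 1473*x (j(x) = (x**2 + 1473*x) + x**2 = 2*x**2 + 1473*x)
sqrt(2366581 + (-561792 + j((484 + 227) - 126))*(-1662029 - 3945*352)) = sqrt(2366581 + (-561792 + ((484 + 227) - 126)*(1473 + 2*((484 + 227) - 126)))*(-1662029 - 3945*352)) = sqrt(2366581 + (-561792 + (711 - 126)*(1473 + 2*(711 - 126)))*(-1662029 - 1388640)) = sqrt(2366581 + (-561792 + 585*(1473 + 2*585))*(-3050669)) = sqrt(2366581 + (-561792 + 585*(1473 + 1170))*(-3050669)) = sqrt(2366581 + (-561792 + 585*2643)*(-3050669)) = sqrt(2366581 + (-561792 + 1546155)*(-3050669)) = sqrt(2366581 + 984363*(-3050669)) = sqrt(2366581 - 3002965688847) = sqrt(-3002963322266) = I*sqrt(3002963322266)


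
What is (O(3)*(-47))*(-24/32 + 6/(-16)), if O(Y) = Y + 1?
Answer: 423/2 ≈ 211.50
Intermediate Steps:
O(Y) = 1 + Y
(O(3)*(-47))*(-24/32 + 6/(-16)) = ((1 + 3)*(-47))*(-24/32 + 6/(-16)) = (4*(-47))*(-24*1/32 + 6*(-1/16)) = -188*(-¾ - 3/8) = -188*(-9/8) = 423/2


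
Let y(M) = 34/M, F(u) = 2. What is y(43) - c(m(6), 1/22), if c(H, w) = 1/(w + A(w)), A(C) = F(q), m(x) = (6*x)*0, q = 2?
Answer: 584/1935 ≈ 0.30181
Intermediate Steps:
m(x) = 0
A(C) = 2
c(H, w) = 1/(2 + w) (c(H, w) = 1/(w + 2) = 1/(2 + w))
y(43) - c(m(6), 1/22) = 34/43 - 1/(2 + 1/22) = 34*(1/43) - 1/(2 + 1/22) = 34/43 - 1/45/22 = 34/43 - 1*22/45 = 34/43 - 22/45 = 584/1935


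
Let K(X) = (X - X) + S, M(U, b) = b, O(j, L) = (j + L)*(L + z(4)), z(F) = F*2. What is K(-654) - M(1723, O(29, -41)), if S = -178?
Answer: -574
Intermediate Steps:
z(F) = 2*F
O(j, L) = (8 + L)*(L + j) (O(j, L) = (j + L)*(L + 2*4) = (L + j)*(L + 8) = (L + j)*(8 + L) = (8 + L)*(L + j))
K(X) = -178 (K(X) = (X - X) - 178 = 0 - 178 = -178)
K(-654) - M(1723, O(29, -41)) = -178 - ((-41)² + 8*(-41) + 8*29 - 41*29) = -178 - (1681 - 328 + 232 - 1189) = -178 - 1*396 = -178 - 396 = -574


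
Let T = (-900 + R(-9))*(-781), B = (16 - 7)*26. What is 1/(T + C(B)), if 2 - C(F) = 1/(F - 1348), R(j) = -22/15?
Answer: 16710/11764633183 ≈ 1.4204e-6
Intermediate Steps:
R(j) = -22/15 (R(j) = -22*1/15 = -22/15)
B = 234 (B = 9*26 = 234)
T = 10560682/15 (T = (-900 - 22/15)*(-781) = -13522/15*(-781) = 10560682/15 ≈ 7.0405e+5)
C(F) = 2 - 1/(-1348 + F) (C(F) = 2 - 1/(F - 1348) = 2 - 1/(-1348 + F))
1/(T + C(B)) = 1/(10560682/15 + (-2697 + 2*234)/(-1348 + 234)) = 1/(10560682/15 + (-2697 + 468)/(-1114)) = 1/(10560682/15 - 1/1114*(-2229)) = 1/(10560682/15 + 2229/1114) = 1/(11764633183/16710) = 16710/11764633183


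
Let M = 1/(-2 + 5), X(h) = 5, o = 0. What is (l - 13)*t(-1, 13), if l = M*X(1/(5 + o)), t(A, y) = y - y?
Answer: 0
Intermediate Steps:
t(A, y) = 0
M = 1/3 ≈ 0.33333
l = 5/3 (l = (1/3)*5 = 5/3 ≈ 1.6667)
(l - 13)*t(-1, 13) = (5/3 - 13)*0 = -34/3*0 = 0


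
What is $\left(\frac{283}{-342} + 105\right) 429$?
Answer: $\frac{5094661}{114} \approx 44690.0$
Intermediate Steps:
$\left(\frac{283}{-342} + 105\right) 429 = \left(283 \left(- \frac{1}{342}\right) + 105\right) 429 = \left(- \frac{283}{342} + 105\right) 429 = \frac{35627}{342} \cdot 429 = \frac{5094661}{114}$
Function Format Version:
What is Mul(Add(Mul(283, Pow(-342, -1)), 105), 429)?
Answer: Rational(5094661, 114) ≈ 44690.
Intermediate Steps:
Mul(Add(Mul(283, Pow(-342, -1)), 105), 429) = Mul(Add(Mul(283, Rational(-1, 342)), 105), 429) = Mul(Add(Rational(-283, 342), 105), 429) = Mul(Rational(35627, 342), 429) = Rational(5094661, 114)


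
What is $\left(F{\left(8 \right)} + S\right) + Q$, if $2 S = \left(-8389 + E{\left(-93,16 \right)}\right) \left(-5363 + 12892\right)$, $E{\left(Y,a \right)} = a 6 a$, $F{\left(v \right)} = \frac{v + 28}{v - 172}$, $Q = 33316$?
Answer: $- \frac{2112713823}{82} \approx -2.5765 \cdot 10^{7}$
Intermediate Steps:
$F{\left(v \right)} = \frac{28 + v}{-172 + v}$
$E{\left(Y,a \right)} = 6 a^{2}$ ($E{\left(Y,a \right)} = 6 a a = 6 a^{2}$)
$S = - \frac{51596237}{2}$ ($S = \frac{\left(-8389 + 6 \cdot 16^{2}\right) \left(-5363 + 12892\right)}{2} = \frac{\left(-8389 + 6 \cdot 256\right) 7529}{2} = \frac{\left(-8389 + 1536\right) 7529}{2} = \frac{\left(-6853\right) 7529}{2} = \frac{1}{2} \left(-51596237\right) = - \frac{51596237}{2} \approx -2.5798 \cdot 10^{7}$)
$\left(F{\left(8 \right)} + S\right) + Q = \left(\frac{28 + 8}{-172 + 8} - \frac{51596237}{2}\right) + 33316 = \left(\frac{1}{-164} \cdot 36 - \frac{51596237}{2}\right) + 33316 = \left(\left(- \frac{1}{164}\right) 36 - \frac{51596237}{2}\right) + 33316 = \left(- \frac{9}{41} - \frac{51596237}{2}\right) + 33316 = - \frac{2115445735}{82} + 33316 = - \frac{2112713823}{82}$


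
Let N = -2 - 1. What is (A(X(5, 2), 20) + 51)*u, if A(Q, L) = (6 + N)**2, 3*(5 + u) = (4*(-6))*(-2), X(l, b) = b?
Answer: 660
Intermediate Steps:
N = -3
u = 11 (u = -5 + ((4*(-6))*(-2))/3 = -5 + (-24*(-2))/3 = -5 + (1/3)*48 = -5 + 16 = 11)
A(Q, L) = 9 (A(Q, L) = (6 - 3)**2 = 3**2 = 9)
(A(X(5, 2), 20) + 51)*u = (9 + 51)*11 = 60*11 = 660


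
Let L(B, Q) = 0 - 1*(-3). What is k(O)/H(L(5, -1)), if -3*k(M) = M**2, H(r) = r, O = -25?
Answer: -625/9 ≈ -69.444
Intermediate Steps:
L(B, Q) = 3 (L(B, Q) = 0 + 3 = 3)
k(M) = -M**2/3
k(O)/H(L(5, -1)) = -1/3*(-25)**2/3 = -1/3*625*(1/3) = -625/3*1/3 = -625/9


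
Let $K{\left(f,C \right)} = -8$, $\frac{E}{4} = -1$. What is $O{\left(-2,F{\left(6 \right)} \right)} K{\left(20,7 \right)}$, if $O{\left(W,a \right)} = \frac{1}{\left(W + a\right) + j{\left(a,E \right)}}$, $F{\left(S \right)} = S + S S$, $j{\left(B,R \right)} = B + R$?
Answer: $- \frac{4}{39} \approx -0.10256$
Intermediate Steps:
$E = -4$ ($E = 4 \left(-1\right) = -4$)
$F{\left(S \right)} = S + S^{2}$
$O{\left(W,a \right)} = \frac{1}{-4 + W + 2 a}$ ($O{\left(W,a \right)} = \frac{1}{\left(W + a\right) + \left(a - 4\right)} = \frac{1}{\left(W + a\right) + \left(-4 + a\right)} = \frac{1}{-4 + W + 2 a}$)
$O{\left(-2,F{\left(6 \right)} \right)} K{\left(20,7 \right)} = \frac{1}{-4 - 2 + 2 \cdot 6 \left(1 + 6\right)} \left(-8\right) = \frac{1}{-4 - 2 + 2 \cdot 6 \cdot 7} \left(-8\right) = \frac{1}{-4 - 2 + 2 \cdot 42} \left(-8\right) = \frac{1}{-4 - 2 + 84} \left(-8\right) = \frac{1}{78} \left(-8\right) = - \frac{4}{39}$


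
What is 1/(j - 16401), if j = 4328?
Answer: -1/12073 ≈ -8.2830e-5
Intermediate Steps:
1/(j - 16401) = 1/(4328 - 16401) = 1/(-12073) = -1/12073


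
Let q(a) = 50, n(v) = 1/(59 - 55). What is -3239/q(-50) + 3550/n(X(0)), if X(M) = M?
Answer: 706761/50 ≈ 14135.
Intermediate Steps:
n(v) = ¼ (n(v) = 1/4 = ¼)
-3239/q(-50) + 3550/n(X(0)) = -3239/50 + 3550/(¼) = -3239*1/50 + 3550*4 = -3239/50 + 14200 = 706761/50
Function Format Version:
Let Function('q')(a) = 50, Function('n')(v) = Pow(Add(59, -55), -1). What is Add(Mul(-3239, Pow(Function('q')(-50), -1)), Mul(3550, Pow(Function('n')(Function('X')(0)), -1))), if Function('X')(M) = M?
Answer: Rational(706761, 50) ≈ 14135.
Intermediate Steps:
Function('n')(v) = Rational(1, 4) (Function('n')(v) = Pow(4, -1) = Rational(1, 4))
Add(Mul(-3239, Pow(Function('q')(-50), -1)), Mul(3550, Pow(Function('n')(Function('X')(0)), -1))) = Add(Mul(-3239, Pow(50, -1)), Mul(3550, Pow(Rational(1, 4), -1))) = Add(Mul(-3239, Rational(1, 50)), Mul(3550, 4)) = Add(Rational(-3239, 50), 14200) = Rational(706761, 50)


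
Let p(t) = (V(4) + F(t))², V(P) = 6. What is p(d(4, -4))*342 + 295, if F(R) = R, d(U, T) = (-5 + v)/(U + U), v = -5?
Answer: 64091/8 ≈ 8011.4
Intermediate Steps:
d(U, T) = -5/U (d(U, T) = (-5 - 5)/(U + U) = -10*1/(2*U) = -5/U)
p(t) = (6 + t)²
p(d(4, -4))*342 + 295 = (6 - 5/4)²*342 + 295 = (19/4)²*342 + 295 = (361/16)*342 + 295 = 61731/8 + 295 = 64091/8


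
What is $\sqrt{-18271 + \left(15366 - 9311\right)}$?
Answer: $2 i \sqrt{3054} \approx 110.53 i$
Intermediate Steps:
$\sqrt{-18271 + \left(15366 - 9311\right)} = \sqrt{-18271 + 6055} = \sqrt{-12216} = 2 i \sqrt{3054}$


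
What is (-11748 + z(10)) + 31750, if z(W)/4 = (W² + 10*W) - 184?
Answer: 20066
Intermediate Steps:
z(W) = -736 + 4*W² + 40*W (z(W) = 4*((W² + 10*W) - 184) = 4*(-184 + W² + 10*W) = -736 + 4*W² + 40*W)
(-11748 + z(10)) + 31750 = (-11748 + (-736 + 4*10² + 40*10)) + 31750 = (-11748 + (-736 + 4*100 + 400)) + 31750 = (-11748 + (-736 + 400 + 400)) + 31750 = (-11748 + 64) + 31750 = -11684 + 31750 = 20066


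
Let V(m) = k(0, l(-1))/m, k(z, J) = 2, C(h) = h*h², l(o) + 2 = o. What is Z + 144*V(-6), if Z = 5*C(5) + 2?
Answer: 579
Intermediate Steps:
l(o) = -2 + o
C(h) = h³
V(m) = 2/m
Z = 627 (Z = 5*5³ + 2 = 5*125 + 2 = 625 + 2 = 627)
Z + 144*V(-6) = 627 + 144*(2/(-6)) = 627 + 144*(2*(-⅙)) = 627 + 144*(-⅓) = 627 - 48 = 579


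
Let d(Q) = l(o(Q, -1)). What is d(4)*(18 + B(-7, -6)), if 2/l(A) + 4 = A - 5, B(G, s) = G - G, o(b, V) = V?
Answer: -18/5 ≈ -3.6000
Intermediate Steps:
B(G, s) = 0
l(A) = 2/(-9 + A) (l(A) = 2/(-4 + (A - 5)) = 2/(-4 + (-5 + A)) = 2/(-9 + A))
d(Q) = -1/5 (d(Q) = 2/(-9 - 1) = 2/(-10) = 2*(-1/10) = -1/5)
d(4)*(18 + B(-7, -6)) = -(18 + 0)/5 = -1/5*18 = -18/5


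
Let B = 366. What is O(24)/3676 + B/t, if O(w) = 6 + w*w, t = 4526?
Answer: 994887/4159394 ≈ 0.23919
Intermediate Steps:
O(w) = 6 + w²
O(24)/3676 + B/t = (6 + 24²)/3676 + 366/4526 = (6 + 576)*(1/3676) + 366*(1/4526) = 582*(1/3676) + 183/2263 = 291/1838 + 183/2263 = 994887/4159394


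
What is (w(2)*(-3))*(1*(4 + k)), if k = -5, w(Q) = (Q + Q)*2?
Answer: 24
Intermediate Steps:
w(Q) = 4*Q (w(Q) = (2*Q)*2 = 4*Q)
(w(2)*(-3))*(1*(4 + k)) = ((4*2)*(-3))*(1*(4 - 5)) = (8*(-3))*(1*(-1)) = -24*(-1) = 24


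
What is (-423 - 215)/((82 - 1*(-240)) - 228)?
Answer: -319/47 ≈ -6.7872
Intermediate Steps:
(-423 - 215)/((82 - 1*(-240)) - 228) = -638/((82 + 240) - 228) = -638/(322 - 228) = -638/94 = -638*1/94 = -319/47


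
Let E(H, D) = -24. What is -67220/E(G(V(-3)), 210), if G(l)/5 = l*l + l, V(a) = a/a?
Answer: 16805/6 ≈ 2800.8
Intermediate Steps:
V(a) = 1
G(l) = 5*l + 5*l² (G(l) = 5*(l*l + l) = 5*(l² + l) = 5*(l + l²) = 5*l + 5*l²)
-67220/E(G(V(-3)), 210) = -67220/(-24) = -67220*(-1/24) = 16805/6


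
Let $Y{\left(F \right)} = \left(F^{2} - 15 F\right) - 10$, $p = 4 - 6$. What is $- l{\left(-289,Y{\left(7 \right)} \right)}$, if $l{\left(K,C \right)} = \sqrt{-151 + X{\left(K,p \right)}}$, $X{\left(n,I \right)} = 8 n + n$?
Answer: $- 8 i \sqrt{43} \approx - 52.46 i$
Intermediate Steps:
$p = -2$
$X{\left(n,I \right)} = 9 n$
$Y{\left(F \right)} = -10 + F^{2} - 15 F$
$l{\left(K,C \right)} = \sqrt{-151 + 9 K}$
$- l{\left(-289,Y{\left(7 \right)} \right)} = - \sqrt{-151 + 9 \left(-289\right)} = - \sqrt{-151 - 2601} = - \sqrt{-2752} = - 8 i \sqrt{43}$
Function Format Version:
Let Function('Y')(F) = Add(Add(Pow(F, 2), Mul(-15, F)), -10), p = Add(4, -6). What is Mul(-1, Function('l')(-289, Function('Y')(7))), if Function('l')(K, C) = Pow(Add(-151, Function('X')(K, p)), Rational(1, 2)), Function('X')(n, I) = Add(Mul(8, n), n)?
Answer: Mul(-8, I, Pow(43, Rational(1, 2))) ≈ Mul(-52.460, I)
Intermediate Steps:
p = -2
Function('X')(n, I) = Mul(9, n)
Function('Y')(F) = Add(-10, Pow(F, 2), Mul(-15, F))
Function('l')(K, C) = Pow(Add(-151, Mul(9, K)), Rational(1, 2))
Mul(-1, Function('l')(-289, Function('Y')(7))) = Mul(-1, Pow(Add(-151, Mul(9, -289)), Rational(1, 2))) = Mul(-1, Pow(Add(-151, -2601), Rational(1, 2))) = Mul(-1, Pow(-2752, Rational(1, 2))) = Mul(-1, Mul(8, I, Pow(43, Rational(1, 2)))) = Mul(-8, I, Pow(43, Rational(1, 2)))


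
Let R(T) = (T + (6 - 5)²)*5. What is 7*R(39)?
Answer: 1400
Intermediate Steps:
R(T) = 5 + 5*T (R(T) = (T + 1²)*5 = (T + 1)*5 = (1 + T)*5 = 5 + 5*T)
7*R(39) = 7*(5 + 5*39) = 7*(5 + 195) = 7*200 = 1400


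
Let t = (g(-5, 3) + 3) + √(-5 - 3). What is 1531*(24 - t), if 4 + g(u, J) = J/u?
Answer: 195968/5 - 3062*I*√2 ≈ 39194.0 - 4330.3*I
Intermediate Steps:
g(u, J) = -4 + J/u
t = -8/5 + 2*I*√2 (t = ((-4 + 3/(-5)) + 3) + √(-5 - 3) = ((-4 + 3*(-⅕)) + 3) + √(-8) = ((-4 - ⅗) + 3) + 2*I*√2 = (-23/5 + 3) + 2*I*√2 = -8/5 + 2*I*√2 ≈ -1.6 + 2.8284*I)
1531*(24 - t) = 1531*(24 - (-8/5 + 2*I*√2)) = 1531*(24 + (8/5 - 2*I*√2)) = 1531*(128/5 - 2*I*√2) = 195968/5 - 3062*I*√2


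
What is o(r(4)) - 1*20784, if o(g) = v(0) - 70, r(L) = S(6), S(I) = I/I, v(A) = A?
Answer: -20854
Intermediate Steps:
S(I) = 1
r(L) = 1
o(g) = -70 (o(g) = 0 - 70 = -70)
o(r(4)) - 1*20784 = -70 - 1*20784 = -70 - 20784 = -20854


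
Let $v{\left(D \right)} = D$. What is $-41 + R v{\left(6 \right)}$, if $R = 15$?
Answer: $49$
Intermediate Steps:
$-41 + R v{\left(6 \right)} = -41 + 15 \cdot 6 = -41 + 90 = 49$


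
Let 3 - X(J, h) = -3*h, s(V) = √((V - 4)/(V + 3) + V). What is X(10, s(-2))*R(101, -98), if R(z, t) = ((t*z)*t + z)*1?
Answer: 2910315 + 5820630*I*√2 ≈ 2.9103e+6 + 8.2316e+6*I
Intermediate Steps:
s(V) = √(V + (-4 + V)/(3 + V)) (s(V) = √((-4 + V)/(3 + V) + V) = √(V + (-4 + V)/(3 + V)))
X(J, h) = 3 + 3*h (X(J, h) = 3 - (-3)*h = 3 + 3*h)
R(z, t) = z + z*t² (R(z, t) = (z*t² + z)*1 = (z + z*t²)*1 = z + z*t²)
X(10, s(-2))*R(101, -98) = (3 + 3*√((-4 - 2 - 2*(3 - 2))/(3 - 2)))*(101*(1 + (-98)²)) = (3 + 3*√((-4 - 2 - 2*1)/1))*(101*(1 + 9604)) = (3 + 3*√(1*(-4 - 2 - 2)))*(101*9605) = (3 + 3*√(1*(-8)))*970105 = (3 + 3*√(-8))*970105 = (3 + 3*(2*I*√2))*970105 = (3 + 6*I*√2)*970105 = 2910315 + 5820630*I*√2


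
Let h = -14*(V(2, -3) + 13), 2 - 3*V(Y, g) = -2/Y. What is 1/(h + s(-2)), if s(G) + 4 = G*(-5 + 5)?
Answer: -1/200 ≈ -0.0050000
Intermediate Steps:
V(Y, g) = ⅔ + 2/(3*Y) (V(Y, g) = ⅔ - (-2)/(3*Y) = ⅔ + 2/(3*Y))
s(G) = -4 (s(G) = -4 + G*(-5 + 5) = -4 + G*0 = -4 + 0 = -4)
h = -196 (h = -14*((⅔)*(1 + 2)/2 + 13) = -14*((⅔)*(½)*3 + 13) = -14*(1 + 13) = -14*14 = -196)
1/(h + s(-2)) = 1/(-196 - 4) = 1/(-200) = -1/200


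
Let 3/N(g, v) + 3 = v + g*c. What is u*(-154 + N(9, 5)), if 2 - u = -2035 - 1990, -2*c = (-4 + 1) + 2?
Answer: -8037892/13 ≈ -6.1830e+5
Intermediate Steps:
c = 1/2 (c = -((-4 + 1) + 2)/2 = -(-3 + 2)/2 = -1/2*(-1) = 1/2 ≈ 0.50000)
N(g, v) = 3/(-3 + v + g/2) (N(g, v) = 3/(-3 + (v + g*(1/2))) = 3/(-3 + (v + g/2)) = 3/(-3 + v + g/2))
u = 4027 (u = 2 - (-2035 - 1990) = 2 - 1*(-4025) = 2 + 4025 = 4027)
u*(-154 + N(9, 5)) = 4027*(-154 + 6/(-6 + 9 + 2*5)) = 4027*(-154 + 6/(-6 + 9 + 10)) = 4027*(-154 + 6/13) = 4027*(-1996/13) = -8037892/13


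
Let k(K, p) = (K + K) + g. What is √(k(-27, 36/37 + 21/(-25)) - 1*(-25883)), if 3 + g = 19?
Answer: √25845 ≈ 160.76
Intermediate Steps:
g = 16 (g = -3 + 19 = 16)
k(K, p) = 16 + 2*K (k(K, p) = (K + K) + 16 = 2*K + 16 = 16 + 2*K)
√(k(-27, 36/37 + 21/(-25)) - 1*(-25883)) = √((16 + 2*(-27)) - 1*(-25883)) = √((16 - 54) + 25883) = √(-38 + 25883) = √25845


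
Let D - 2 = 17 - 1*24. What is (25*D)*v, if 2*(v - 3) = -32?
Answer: 1625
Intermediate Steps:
D = -5 (D = 2 + (17 - 1*24) = 2 + (17 - 24) = 2 - 7 = -5)
v = -13 (v = 3 + (1/2)*(-32) = 3 - 16 = -13)
(25*D)*v = (25*(-5))*(-13) = -125*(-13) = 1625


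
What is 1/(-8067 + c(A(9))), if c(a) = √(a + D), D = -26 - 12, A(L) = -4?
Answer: -2689/21692177 - I*√42/65076531 ≈ -0.00012396 - 9.9586e-8*I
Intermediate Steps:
D = -38
c(a) = √(-38 + a) (c(a) = √(a - 38) = √(-38 + a))
1/(-8067 + c(A(9))) = 1/(-8067 + √(-38 - 4)) = 1/(-8067 + √(-42)) = 1/(-8067 + I*√42)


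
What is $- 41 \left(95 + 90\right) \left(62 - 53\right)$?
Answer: $-68265$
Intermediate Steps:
$- 41 \left(95 + 90\right) \left(62 - 53\right) = - 41 \cdot 185 \cdot 9 = \left(-41\right) 1665 = -68265$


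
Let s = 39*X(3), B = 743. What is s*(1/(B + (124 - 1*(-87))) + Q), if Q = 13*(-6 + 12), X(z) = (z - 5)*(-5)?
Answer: 4836845/159 ≈ 30420.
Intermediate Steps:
X(z) = 25 - 5*z (X(z) = (-5 + z)*(-5) = 25 - 5*z)
Q = 78 (Q = 13*6 = 78)
s = 390 (s = 39*(25 - 5*3) = 39*(25 - 15) = 39*10 = 390)
s*(1/(B + (124 - 1*(-87))) + Q) = 390*(1/(743 + (124 - 1*(-87))) + 78) = 390*(1/(743 + (124 + 87)) + 78) = 390*(1/(743 + 211) + 78) = 390*(1/954 + 78) = 390*(74413/954) = 4836845/159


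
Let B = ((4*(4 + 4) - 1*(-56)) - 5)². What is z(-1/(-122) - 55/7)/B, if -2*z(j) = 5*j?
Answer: 33515/11766412 ≈ 0.0028484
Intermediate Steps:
z(j) = -5*j/2
B = 6889 (B = ((4*8 + 56) - 5)² = ((32 + 56) - 5)² = (88 - 5)² = 83² = 6889)
z(-1/(-122) - 55/7)/B = -5*(-1/(-122) - 55/7)/2/6889 = -5*(-1*(-1/122) - 55*⅐)/2*(1/6889) = -5*(1/122 - 55/7)/2*(1/6889) = -5/2*(-6703/854)*(1/6889) = (33515/1708)*(1/6889) = 33515/11766412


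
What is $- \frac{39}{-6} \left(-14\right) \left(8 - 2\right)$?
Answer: $-546$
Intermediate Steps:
$- \frac{39}{-6} \left(-14\right) \left(8 - 2\right) = \left(-39\right) \left(- \frac{1}{6}\right) \left(-14\right) 6 = \frac{13}{2} \left(-14\right) 6 = \left(-91\right) 6 = -546$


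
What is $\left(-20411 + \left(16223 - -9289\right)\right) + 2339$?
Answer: $7440$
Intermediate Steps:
$\left(-20411 + \left(16223 - -9289\right)\right) + 2339 = \left(-20411 + \left(16223 + 9289\right)\right) + 2339 = \left(-20411 + 25512\right) + 2339 = 5101 + 2339 = 7440$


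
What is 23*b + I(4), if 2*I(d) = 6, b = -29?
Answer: -664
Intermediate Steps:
I(d) = 3 (I(d) = (1/2)*6 = 3)
23*b + I(4) = 23*(-29) + 3 = -667 + 3 = -664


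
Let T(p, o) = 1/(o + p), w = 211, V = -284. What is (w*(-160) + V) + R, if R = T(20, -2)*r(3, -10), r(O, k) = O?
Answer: -204263/6 ≈ -34044.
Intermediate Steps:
R = ⅙ (R = 3/(-2 + 20) = 3/18 = (1/18)*3 = ⅙ ≈ 0.16667)
(w*(-160) + V) + R = (211*(-160) - 284) + ⅙ = (-33760 - 284) + ⅙ = -34044 + ⅙ = -204263/6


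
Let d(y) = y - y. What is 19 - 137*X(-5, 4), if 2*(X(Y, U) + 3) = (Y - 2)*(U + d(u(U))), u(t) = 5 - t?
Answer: 2348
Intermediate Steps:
d(y) = 0
X(Y, U) = -3 + U*(-2 + Y)/2 (X(Y, U) = -3 + ((Y - 2)*(U + 0))/2 = -3 + ((-2 + Y)*U)/2 = -3 + (U*(-2 + Y))/2 = -3 + U*(-2 + Y)/2)
19 - 137*X(-5, 4) = 19 - 137*(-3 - 1*4 + (½)*4*(-5)) = 19 - 137*(-3 - 4 - 10) = 19 - 137*(-17) = 19 + 2329 = 2348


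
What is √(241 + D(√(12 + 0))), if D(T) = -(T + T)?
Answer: √(241 - 4*√3) ≈ 15.299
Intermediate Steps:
D(T) = -2*T
√(241 + D(√(12 + 0))) = √(241 - 2*√(12 + 0)) = √(241 - 4*√3)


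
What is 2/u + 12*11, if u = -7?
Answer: 922/7 ≈ 131.71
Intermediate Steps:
2/u + 12*11 = 2/(-7) + 12*11 = 2*(-1/7) + 132 = -2/7 + 132 = 922/7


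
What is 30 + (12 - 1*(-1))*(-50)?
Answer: -620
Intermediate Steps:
30 + (12 - 1*(-1))*(-50) = 30 + (12 + 1)*(-50) = 30 + 13*(-50) = 30 - 650 = -620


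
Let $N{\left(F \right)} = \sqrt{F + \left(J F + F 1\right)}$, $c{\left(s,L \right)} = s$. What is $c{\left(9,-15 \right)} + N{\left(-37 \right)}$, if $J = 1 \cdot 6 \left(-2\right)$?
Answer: $9 + \sqrt{370} \approx 28.235$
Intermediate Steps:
$J = -12$ ($J = 6 \left(-2\right) = -12$)
$N{\left(F \right)} = \sqrt{10} \sqrt{- F}$ ($N{\left(F \right)} = \sqrt{F - \left(12 F - F 1\right)} = \sqrt{F + \left(- 12 F + F\right)} = \sqrt{F - 11 F} = \sqrt{- 10 F} = \sqrt{10} \sqrt{- F}$)
$c{\left(9,-15 \right)} + N{\left(-37 \right)} = 9 + \sqrt{10} \sqrt{\left(-1\right) \left(-37\right)} = 9 + \sqrt{10} \sqrt{37} = 9 + \sqrt{370}$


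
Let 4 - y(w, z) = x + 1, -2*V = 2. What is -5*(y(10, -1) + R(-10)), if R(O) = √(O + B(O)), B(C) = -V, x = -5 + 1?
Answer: -35 - 15*I ≈ -35.0 - 15.0*I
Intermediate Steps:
V = -1 (V = -½*2 = -1)
x = -4
B(C) = 1 (B(C) = -1*(-1) = 1)
y(w, z) = 7 (y(w, z) = 4 - (-4 + 1) = 4 - 1*(-3) = 4 + 3 = 7)
R(O) = √(1 + O) (R(O) = √(O + 1) = √(1 + O))
-5*(y(10, -1) + R(-10)) = -5*(7 + √(1 - 10)) = -5*(7 + √(-9)) = -5*(7 + 3*I) = -35 - 15*I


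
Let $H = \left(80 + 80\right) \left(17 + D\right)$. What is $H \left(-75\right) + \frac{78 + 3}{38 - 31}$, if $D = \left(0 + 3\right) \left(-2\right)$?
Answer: $- \frac{923919}{7} \approx -1.3199 \cdot 10^{5}$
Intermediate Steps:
$D = -6$ ($D = 3 \left(-2\right) = -6$)
$H = 1760$ ($H = \left(80 + 80\right) \left(17 - 6\right) = 160 \cdot 11 = 1760$)
$H \left(-75\right) + \frac{78 + 3}{38 - 31} = 1760 \left(-75\right) + \frac{78 + 3}{38 - 31} = -132000 + \frac{81}{7} = - \frac{923919}{7}$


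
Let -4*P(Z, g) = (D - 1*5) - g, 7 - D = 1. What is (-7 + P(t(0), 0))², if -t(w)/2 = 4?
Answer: 841/16 ≈ 52.563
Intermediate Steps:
D = 6 (D = 7 - 1*1 = 7 - 1 = 6)
t(w) = -8 (t(w) = -2*4 = -8)
P(Z, g) = -¼ + g/4 (P(Z, g) = -((6 - 1*5) - g)/4 = -((6 - 5) - g)/4 = -(1 - g)/4 = -¼ + g/4)
(-7 + P(t(0), 0))² = (-7 + (-¼ + (¼)*0))² = (-7 + (-¼ + 0))² = (-7 - ¼)² = (-29/4)² = 841/16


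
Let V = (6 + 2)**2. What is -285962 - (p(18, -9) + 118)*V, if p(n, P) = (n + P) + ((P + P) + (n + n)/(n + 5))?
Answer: -6739878/23 ≈ -2.9304e+5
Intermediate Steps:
p(n, P) = n + 3*P + 2*n/(5 + n) (p(n, P) = (P + n) + (2*P + (2*n)/(5 + n)) = (P + n) + (2*P + 2*n/(5 + n)) = n + 3*P + 2*n/(5 + n))
V = 64 (V = 8**2 = 64)
-285962 - (p(18, -9) + 118)*V = -285962 - ((18**2 + 7*18 + 15*(-9) + 3*(-9)*18)/(5 + 18) + 118)*64 = -285962 - ((324 + 126 - 135 - 486)/23 + 118)*64 = -285962 - ((1/23)*(-171) + 118)*64 = -285962 - (-171/23 + 118)*64 = -285962 - 2543*64/23 = -285962 - 1*162752/23 = -285962 - 162752/23 = -6739878/23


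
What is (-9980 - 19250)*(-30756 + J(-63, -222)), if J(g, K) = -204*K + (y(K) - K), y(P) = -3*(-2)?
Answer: -431434800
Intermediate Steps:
y(P) = 6
J(g, K) = 6 - 205*K (J(g, K) = -204*K + (6 - K) = 6 - 205*K)
(-9980 - 19250)*(-30756 + J(-63, -222)) = (-9980 - 19250)*(-30756 + (6 - 205*(-222))) = -29230*(-30756 + (6 + 45510)) = -29230*(-30756 + 45516) = -29230*14760 = -431434800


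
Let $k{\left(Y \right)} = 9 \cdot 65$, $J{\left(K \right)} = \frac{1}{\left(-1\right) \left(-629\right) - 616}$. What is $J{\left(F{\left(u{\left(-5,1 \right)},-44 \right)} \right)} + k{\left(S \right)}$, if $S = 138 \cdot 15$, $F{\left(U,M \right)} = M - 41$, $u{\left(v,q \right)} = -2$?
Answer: $\frac{7606}{13} \approx 585.08$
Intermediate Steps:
$F{\left(U,M \right)} = -41 + M$
$J{\left(K \right)} = \frac{1}{13}$ ($J{\left(K \right)} = \frac{1}{629 - 616} = \frac{1}{13}$)
$S = 2070$
$k{\left(Y \right)} = 585$
$J{\left(F{\left(u{\left(-5,1 \right)},-44 \right)} \right)} + k{\left(S \right)} = \frac{1}{13} + 585 = \frac{7606}{13}$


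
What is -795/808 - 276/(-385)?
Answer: -83067/311080 ≈ -0.26703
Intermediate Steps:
-795/808 - 276/(-385) = -795*1/808 - 276*(-1/385) = -795/808 + 276/385 = -83067/311080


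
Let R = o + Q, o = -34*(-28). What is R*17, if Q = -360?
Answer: 10064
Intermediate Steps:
o = 952
R = 592 (R = 952 - 360 = 592)
R*17 = 592*17 = 10064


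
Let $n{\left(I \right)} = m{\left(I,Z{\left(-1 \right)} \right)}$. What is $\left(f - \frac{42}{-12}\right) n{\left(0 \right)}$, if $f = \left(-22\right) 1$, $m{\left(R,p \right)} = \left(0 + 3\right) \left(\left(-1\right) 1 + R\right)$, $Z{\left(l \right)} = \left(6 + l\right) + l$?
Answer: $\frac{111}{2} \approx 55.5$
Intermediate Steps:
$Z{\left(l \right)} = 6 + 2 l$
$m{\left(R,p \right)} = -3 + 3 R$ ($m{\left(R,p \right)} = 3 \left(-1 + R\right) = -3 + 3 R$)
$n{\left(I \right)} = -3 + 3 I$
$f = -22$
$\left(f - \frac{42}{-12}\right) n{\left(0 \right)} = \left(-22 - \frac{42}{-12}\right) \left(-3 + 3 \cdot 0\right) = \left(-22 - - \frac{7}{2}\right) \left(-3 + 0\right) = \left(-22 + \frac{7}{2}\right) \left(-3\right) = \left(- \frac{37}{2}\right) \left(-3\right) = \frac{111}{2}$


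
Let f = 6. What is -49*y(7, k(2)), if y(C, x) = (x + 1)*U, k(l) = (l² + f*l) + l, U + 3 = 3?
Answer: 0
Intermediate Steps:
U = 0 (U = -3 + 3 = 0)
k(l) = l² + 7*l (k(l) = (l² + 6*l) + l = l² + 7*l)
y(C, x) = 0 (y(C, x) = (x + 1)*0 = (1 + x)*0 = 0)
-49*y(7, k(2)) = -49*0 = 0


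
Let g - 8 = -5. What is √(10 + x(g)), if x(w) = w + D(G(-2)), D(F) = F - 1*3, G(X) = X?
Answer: 2*√2 ≈ 2.8284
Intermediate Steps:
g = 3 (g = 8 - 5 = 3)
D(F) = -3 + F (D(F) = F - 3 = -3 + F)
x(w) = -5 + w (x(w) = w + (-3 - 2) = w - 5 = -5 + w)
√(10 + x(g)) = √(10 + (-5 + 3)) = √(10 - 2) = √8 = 2*√2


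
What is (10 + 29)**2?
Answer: 1521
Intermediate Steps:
(10 + 29)**2 = 39**2 = 1521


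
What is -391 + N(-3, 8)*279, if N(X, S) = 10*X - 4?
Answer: -9877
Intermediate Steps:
N(X, S) = -4 + 10*X
-391 + N(-3, 8)*279 = -391 + (-4 + 10*(-3))*279 = -391 + (-4 - 30)*279 = -391 - 34*279 = -391 - 9486 = -9877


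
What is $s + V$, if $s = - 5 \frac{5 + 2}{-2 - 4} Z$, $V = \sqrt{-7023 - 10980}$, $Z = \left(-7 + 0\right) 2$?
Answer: $- \frac{245}{3} + i \sqrt{18003} \approx -81.667 + 134.18 i$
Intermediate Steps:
$Z = -14$ ($Z = \left(-7\right) 2 = -14$)
$V = i \sqrt{18003}$ ($V = \sqrt{-18003} = i \sqrt{18003} \approx 134.18 i$)
$s = - \frac{245}{3}$ ($s = - 5 \frac{5 + 2}{-2 - 4} \left(-14\right) = - 5 \frac{7}{-6} \left(-14\right) = - 5 \cdot 7 \left(- \frac{1}{6}\right) \left(-14\right) = \left(-5\right) \left(- \frac{7}{6}\right) \left(-14\right) = \frac{35}{6} \left(-14\right) = - \frac{245}{3} \approx -81.667$)
$s + V = - \frac{245}{3} + i \sqrt{18003}$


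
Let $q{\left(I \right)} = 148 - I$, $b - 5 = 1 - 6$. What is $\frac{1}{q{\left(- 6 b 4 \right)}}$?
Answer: $\frac{1}{148} \approx 0.0067568$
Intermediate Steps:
$b = 0$ ($b = 5 + \left(1 - 6\right) = 5 - 5 = 0$)
$\frac{1}{q{\left(- 6 b 4 \right)}} = \frac{1}{148 - \left(-6\right) 0 \cdot 4} = \frac{1}{148 - 0 \cdot 4} = \frac{1}{148 - 0} = \frac{1}{148 + 0} = \frac{1}{148}$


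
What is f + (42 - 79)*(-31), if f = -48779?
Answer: -47632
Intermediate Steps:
f + (42 - 79)*(-31) = -48779 + (42 - 79)*(-31) = -48779 - 37*(-31) = -48779 + 1147 = -47632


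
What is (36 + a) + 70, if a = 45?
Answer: 151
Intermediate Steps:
(36 + a) + 70 = (36 + 45) + 70 = 81 + 70 = 151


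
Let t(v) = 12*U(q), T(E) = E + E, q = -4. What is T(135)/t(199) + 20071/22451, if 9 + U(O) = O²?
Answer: 1291289/314314 ≈ 4.1083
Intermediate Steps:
U(O) = -9 + O²
T(E) = 2*E
t(v) = 84 (t(v) = 12*(-9 + (-4)²) = 12*(-9 + 16) = 12*7 = 84)
T(135)/t(199) + 20071/22451 = (2*135)/84 + 20071/22451 = 270*(1/84) + 20071*(1/22451) = 45/14 + 20071/22451 = 1291289/314314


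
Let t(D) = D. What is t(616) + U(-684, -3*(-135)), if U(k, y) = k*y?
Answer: -276404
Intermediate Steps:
t(616) + U(-684, -3*(-135)) = 616 - (-2052)*(-135) = 616 - 684*405 = 616 - 277020 = -276404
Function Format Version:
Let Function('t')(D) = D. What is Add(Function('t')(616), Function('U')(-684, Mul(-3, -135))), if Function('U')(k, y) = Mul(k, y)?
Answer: -276404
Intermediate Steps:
Add(Function('t')(616), Function('U')(-684, Mul(-3, -135))) = Add(616, Mul(-684, Mul(-3, -135))) = Add(616, Mul(-684, 405)) = Add(616, -277020) = -276404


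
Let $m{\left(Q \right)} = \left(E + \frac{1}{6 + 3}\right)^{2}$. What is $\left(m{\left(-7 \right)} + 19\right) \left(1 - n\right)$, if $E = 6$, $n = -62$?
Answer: $\frac{31948}{9} \approx 3549.8$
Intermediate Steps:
$m{\left(Q \right)} = \frac{3025}{81}$ ($m{\left(Q \right)} = \left(6 + \frac{1}{6 + 3}\right)^{2} = \left(6 + \frac{1}{9}\right)^{2} = \left(\frac{55}{9}\right)^{2} = \frac{3025}{81}$)
$\left(m{\left(-7 \right)} + 19\right) \left(1 - n\right) = \left(\frac{3025}{81} + 19\right) \left(1 - -62\right) = \frac{4564 \left(1 + 62\right)}{81} = \frac{4564}{81} \cdot 63 = \frac{31948}{9}$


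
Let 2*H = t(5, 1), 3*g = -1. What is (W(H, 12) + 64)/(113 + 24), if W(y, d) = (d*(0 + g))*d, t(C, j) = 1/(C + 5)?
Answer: 16/137 ≈ 0.11679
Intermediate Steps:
g = -1/3 (g = (1/3)*(-1) = -1/3 ≈ -0.33333)
t(C, j) = 1/(5 + C)
H = 1/20 (H = 1/(2*(5 + 5)) = (1/2)/10 = (1/2)*(1/10) = 1/20 ≈ 0.050000)
W(y, d) = -d**2/3 (W(y, d) = (d*(0 - 1/3))*d = (d*(-1/3))*d = (-d/3)*d = -d**2/3)
(W(H, 12) + 64)/(113 + 24) = (-1/3*12**2 + 64)/(113 + 24) = (-1/3*144 + 64)/137 = (-48 + 64)*(1/137) = 16*(1/137) = 16/137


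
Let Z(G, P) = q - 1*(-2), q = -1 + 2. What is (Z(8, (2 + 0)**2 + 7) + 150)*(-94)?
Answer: -14382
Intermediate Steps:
q = 1
Z(G, P) = 3 (Z(G, P) = 1 - 1*(-2) = 1 + 2 = 3)
(Z(8, (2 + 0)**2 + 7) + 150)*(-94) = (3 + 150)*(-94) = 153*(-94) = -14382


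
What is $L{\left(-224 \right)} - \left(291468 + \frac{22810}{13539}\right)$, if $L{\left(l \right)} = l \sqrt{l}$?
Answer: $- \frac{3946208062}{13539} - 896 i \sqrt{14} \approx -2.9147 \cdot 10^{5} - 3352.5 i$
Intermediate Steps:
$L{\left(l \right)} = l^{\frac{3}{2}}$
$L{\left(-224 \right)} - \left(291468 + \frac{22810}{13539}\right) = \left(-224\right)^{\frac{3}{2}} - \left(291468 + \frac{22810}{13539}\right) = - 896 i \sqrt{14} + \left(\left(-124259 + 91240 \left(- \frac{1}{54156}\right)\right) - 167209\right) = - 896 i \sqrt{14} - \frac{3946208062}{13539} = - \frac{3946208062}{13539} - 896 i \sqrt{14}$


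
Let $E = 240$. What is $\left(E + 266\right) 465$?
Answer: $235290$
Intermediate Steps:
$\left(E + 266\right) 465 = \left(240 + 266\right) 465 = 506 \cdot 465 = 235290$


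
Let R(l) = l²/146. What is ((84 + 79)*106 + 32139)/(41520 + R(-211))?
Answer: 7214882/6106441 ≈ 1.1815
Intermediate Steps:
R(l) = l²/146 (R(l) = l²*(1/146) = l²/146)
((84 + 79)*106 + 32139)/(41520 + R(-211)) = ((84 + 79)*106 + 32139)/(41520 + (1/146)*(-211)²) = (163*106 + 32139)/(41520 + (1/146)*44521) = (17278 + 32139)/(41520 + 44521/146) = 49417/(6106441/146) = 49417*(146/6106441) = 7214882/6106441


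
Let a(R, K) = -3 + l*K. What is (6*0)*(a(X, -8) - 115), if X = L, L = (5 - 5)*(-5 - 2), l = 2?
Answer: 0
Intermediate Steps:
L = 0 (L = 0*(-7) = 0)
X = 0
a(R, K) = -3 + 2*K
(6*0)*(a(X, -8) - 115) = (6*0)*((-3 + 2*(-8)) - 115) = 0*((-3 - 16) - 115) = 0*(-19 - 115) = 0*(-134) = 0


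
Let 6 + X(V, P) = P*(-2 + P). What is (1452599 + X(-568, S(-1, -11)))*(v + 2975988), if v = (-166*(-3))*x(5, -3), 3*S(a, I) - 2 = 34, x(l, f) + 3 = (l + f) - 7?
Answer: 4317468846852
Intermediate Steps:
x(l, f) = -10 + f + l (x(l, f) = -3 + ((l + f) - 7) = -3 + ((f + l) - 7) = -3 + (-7 + f + l) = -10 + f + l)
S(a, I) = 12 (S(a, I) = 2/3 + (1/3)*34 = 2/3 + 34/3 = 12)
X(V, P) = -6 + P*(-2 + P)
v = -3984 (v = (-166*(-3))*(-10 - 3 + 5) = 498*(-8) = -3984)
(1452599 + X(-568, S(-1, -11)))*(v + 2975988) = (1452599 + (-6 + 12**2 - 2*12))*(-3984 + 2975988) = (1452599 + (-6 + 144 - 24))*2972004 = (1452599 + 114)*2972004 = 1452713*2972004 = 4317468846852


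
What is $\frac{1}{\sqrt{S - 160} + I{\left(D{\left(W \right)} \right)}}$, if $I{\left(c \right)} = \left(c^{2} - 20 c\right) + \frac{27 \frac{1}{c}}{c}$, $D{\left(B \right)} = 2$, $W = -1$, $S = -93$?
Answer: $- \frac{468}{17737} - \frac{16 i \sqrt{253}}{17737} \approx -0.026386 - 0.014348 i$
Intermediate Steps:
$I{\left(c \right)} = c^{2} - 20 c + \frac{27}{c^{2}}$ ($I{\left(c \right)} = \left(c^{2} - 20 c\right) + \frac{27}{c^{2}} = c^{2} - 20 c + \frac{27}{c^{2}}$)
$\frac{1}{\sqrt{S - 160} + I{\left(D{\left(W \right)} \right)}} = \frac{1}{\sqrt{-93 - 160} + \frac{27 + 2^{3} \left(-20 + 2\right)}{4}} = \frac{1}{\sqrt{-253} + \frac{27 + 8 \left(-18\right)}{4}} = \frac{1}{i \sqrt{253} + \frac{27 - 144}{4}} = \frac{1}{i \sqrt{253} + \frac{1}{4} \left(-117\right)} = \frac{1}{i \sqrt{253} - \frac{117}{4}} = \frac{1}{- \frac{117}{4} + i \sqrt{253}}$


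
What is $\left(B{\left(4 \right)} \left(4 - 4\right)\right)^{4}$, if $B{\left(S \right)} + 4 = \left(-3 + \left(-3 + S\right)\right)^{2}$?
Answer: $0$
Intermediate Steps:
$B{\left(S \right)} = -4 + \left(-6 + S\right)^{2}$ ($B{\left(S \right)} = -4 + \left(-3 + \left(-3 + S\right)\right)^{2} = -4 + \left(-6 + S\right)^{2}$)
$\left(B{\left(4 \right)} \left(4 - 4\right)\right)^{4} = \left(\left(-4 + \left(-6 + 4\right)^{2}\right) \left(4 - 4\right)\right)^{4} = \left(\left(-4 + \left(-2\right)^{2}\right) 0\right)^{4} = \left(\left(-4 + 4\right) 0\right)^{4} = \left(0 \cdot 0\right)^{4} = 0^{4} = 0$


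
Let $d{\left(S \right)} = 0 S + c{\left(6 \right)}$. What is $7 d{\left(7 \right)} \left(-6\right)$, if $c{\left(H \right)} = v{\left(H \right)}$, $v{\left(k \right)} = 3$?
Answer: $-126$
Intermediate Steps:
$c{\left(H \right)} = 3$
$d{\left(S \right)} = 3$ ($d{\left(S \right)} = 0 S + 3 = 0 + 3 = 3$)
$7 d{\left(7 \right)} \left(-6\right) = 7 \cdot 3 \left(-6\right) = 21 \left(-6\right) = -126$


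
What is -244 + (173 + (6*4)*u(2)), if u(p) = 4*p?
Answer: 121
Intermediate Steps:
-244 + (173 + (6*4)*u(2)) = -244 + (173 + (6*4)*(4*2)) = -244 + (173 + 24*8) = -244 + (173 + 192) = -244 + 365 = 121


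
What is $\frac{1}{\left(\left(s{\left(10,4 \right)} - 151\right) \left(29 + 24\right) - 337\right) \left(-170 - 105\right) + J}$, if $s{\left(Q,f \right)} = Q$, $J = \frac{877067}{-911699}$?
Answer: $\frac{911699}{1958100650183} \approx 4.656 \cdot 10^{-7}$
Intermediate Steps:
$J = - \frac{877067}{911699}$ ($J = 877067 \left(- \frac{1}{911699}\right) = - \frac{877067}{911699} \approx -0.96201$)
$\frac{1}{\left(\left(s{\left(10,4 \right)} - 151\right) \left(29 + 24\right) - 337\right) \left(-170 - 105\right) + J} = \frac{1}{\left(\left(10 - 151\right) \left(29 + 24\right) - 337\right) \left(-170 - 105\right) - \frac{877067}{911699}} = \frac{1}{\left(\left(-141\right) 53 - 337\right) \left(-275\right) - \frac{877067}{911699}} = \frac{1}{\left(-7473 - 337\right) \left(-275\right) - \frac{877067}{911699}} = \frac{1}{\left(-7810\right) \left(-275\right) - \frac{877067}{911699}} = \frac{1}{2147750 - \frac{877067}{911699}} = \frac{1}{\frac{1958100650183}{911699}} = \frac{911699}{1958100650183}$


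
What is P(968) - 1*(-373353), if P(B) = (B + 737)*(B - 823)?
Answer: 620578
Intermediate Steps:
P(B) = (-823 + B)*(737 + B) (P(B) = (737 + B)*(-823 + B) = (-823 + B)*(737 + B))
P(968) - 1*(-373353) = (-606551 + 968**2 - 86*968) - 1*(-373353) = (-606551 + 937024 - 83248) + 373353 = 247225 + 373353 = 620578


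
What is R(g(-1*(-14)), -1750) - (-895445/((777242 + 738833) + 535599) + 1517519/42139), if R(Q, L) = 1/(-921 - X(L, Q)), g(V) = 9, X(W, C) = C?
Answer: -715126774261279/20100901584495 ≈ -35.577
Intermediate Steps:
R(Q, L) = 1/(-921 - Q)
R(g(-1*(-14)), -1750) - (-895445/((777242 + 738833) + 535599) + 1517519/42139) = -1/(921 + 9) - (-895445/((777242 + 738833) + 535599) + 1517519/42139) = -1/930 - (-895445/(1516075 + 535599) + 1517519*(1/42139)) = -1*1/930 - (-895445/2051674 + 1517519/42139) = -1/930 - (-895445*1/2051674 + 1517519/42139) = -1/930 - (-895445/2051674 + 1517519/42139) = -1/930 - 1*3075721119951/86455490686 = -1/930 - 3075721119951/86455490686 = -715126774261279/20100901584495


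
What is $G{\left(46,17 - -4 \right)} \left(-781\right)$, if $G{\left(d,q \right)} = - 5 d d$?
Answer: $8262980$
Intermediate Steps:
$G{\left(d,q \right)} = - 5 d^{2}$
$G{\left(46,17 - -4 \right)} \left(-781\right) = - 5 \cdot 46^{2} \left(-781\right) = \left(-5\right) 2116 \left(-781\right) = \left(-10580\right) \left(-781\right) = 8262980$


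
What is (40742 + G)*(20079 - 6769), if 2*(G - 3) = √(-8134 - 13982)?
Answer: 542315950 + 13310*I*√5529 ≈ 5.4232e+8 + 9.897e+5*I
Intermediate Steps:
G = 3 + I*√5529 (G = 3 + √(-8134 - 13982)/2 = 3 + √(-22116)/2 = 3 + (2*I*√5529)/2 = 3 + I*√5529 ≈ 3.0 + 74.357*I)
(40742 + G)*(20079 - 6769) = (40742 + (3 + I*√5529))*(20079 - 6769) = (40745 + I*√5529)*13310 = 542315950 + 13310*I*√5529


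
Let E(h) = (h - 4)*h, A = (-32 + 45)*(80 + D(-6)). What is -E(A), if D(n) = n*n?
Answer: -2268032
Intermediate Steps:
D(n) = n²
A = 1508 (A = (-32 + 45)*(80 + (-6)²) = 13*(80 + 36) = 13*116 = 1508)
E(h) = h*(-4 + h) (E(h) = (-4 + h)*h = h*(-4 + h))
-E(A) = -1508*(-4 + 1508) = -1508*1504 = -1*2268032 = -2268032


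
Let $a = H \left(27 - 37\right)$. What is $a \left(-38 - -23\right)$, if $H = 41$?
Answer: $6150$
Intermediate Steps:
$a = -410$ ($a = 41 \left(27 - 37\right) = 41 \left(-10\right) = -410$)
$a \left(-38 - -23\right) = - 410 \left(-38 - -23\right) = - 410 \left(-38 + 23\right) = \left(-410\right) \left(-15\right) = 6150$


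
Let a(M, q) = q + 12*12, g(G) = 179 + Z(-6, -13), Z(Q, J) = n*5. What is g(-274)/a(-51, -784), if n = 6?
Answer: -209/640 ≈ -0.32656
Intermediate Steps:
Z(Q, J) = 30 (Z(Q, J) = 6*5 = 30)
g(G) = 209 (g(G) = 179 + 30 = 209)
a(M, q) = 144 + q (a(M, q) = q + 144 = 144 + q)
g(-274)/a(-51, -784) = 209/(144 - 784) = 209/(-640) = 209*(-1/640) = -209/640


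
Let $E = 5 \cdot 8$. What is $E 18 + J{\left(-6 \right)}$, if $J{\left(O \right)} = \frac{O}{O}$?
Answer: $721$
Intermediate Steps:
$J{\left(O \right)} = 1$
$E = 40$
$E 18 + J{\left(-6 \right)} = 40 \cdot 18 + 1 = 720 + 1 = 721$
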